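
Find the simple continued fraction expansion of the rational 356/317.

Run the Euclidean algorithm on 356 and 317; the successive quotients are the partial quotients a_0, a_1, ... (each step inverts the fractional part left over by the previous one):
  356 = 1*317 + 39, so a_0 = 1.
  317 = 8*39 + 5, so a_1 = 8.
  39 = 7*5 + 4, so a_2 = 7.
  5 = 1*4 + 1, so a_3 = 1.
  4 = 4*1 + 0, so a_4 = 4.
The remainder reaches 0 after 5 divisions, so the expansion has 5 partial quotients, read off in order.

[1; 8, 7, 1, 4]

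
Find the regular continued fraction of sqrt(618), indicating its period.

[24; (1, 6, 8, 6, 1, 48)]

Write x_i = (sqrt(618) + m_i)/d_i with (m_0, d_0) = (0, 1). a_0 = floor(sqrt(618)) = 24, since 24^2 = 576 <= 618 < 625 = 25^2.
Iterate m_{i+1} = d_i*a_i - m_i, d_{i+1} = (618 - m_{i+1}^2)/d_i, a_{i+1} = floor((a_0 + m_{i+1})/d_{i+1}):
  m_1 = 1*24 - 0 = 24, d_1 = (618 - 24^2)/1 = 42/1 = 42, a_1 = floor((24 + 24)/42) = 1.
  m_2 = 42*1 - 24 = 18, d_2 = (618 - 18^2)/42 = 294/42 = 7, a_2 = floor((24 + 18)/7) = 6.
  m_3 = 7*6 - 18 = 24, d_3 = (618 - 24^2)/7 = 42/7 = 6, a_3 = floor((24 + 24)/6) = 8.
  m_4 = 6*8 - 24 = 24, d_4 = (618 - 24^2)/6 = 42/6 = 7, a_4 = floor((24 + 24)/7) = 6.
  m_5 = 7*6 - 24 = 18, d_5 = (618 - 18^2)/7 = 294/7 = 42, a_5 = floor((24 + 18)/42) = 1.
  m_6 = 42*1 - 18 = 24, d_6 = (618 - 24^2)/42 = 42/42 = 1, a_6 = floor((24 + 24)/1) = 48.
  m_7 = 1*48 - 24 = 24, d_7 = (618 - 24^2)/1 = 42/1 = 42: (m_7, d_7) = (m_1, d_1) = (24, 42), so from here the quotients repeat a_1, ..., a_6; the period length is 6.
Hence the expansion of sqrt(618) is a_0 = 24 followed by the repeating block 1, 6, 8, 6, 1, 48 (period 6).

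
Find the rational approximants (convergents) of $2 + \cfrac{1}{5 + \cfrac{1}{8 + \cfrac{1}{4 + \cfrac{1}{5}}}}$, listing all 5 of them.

Using the convergent recurrence p_i = a_i*p_{i-1} + p_{i-2}, q_i = a_i*q_{i-1} + q_{i-2} with p_{-2}=0, p_{-1}=1, q_{-2}=1, q_{-1}=0:
  i=0: a_0=2, p_0 = 2*1 + 0 = 2, q_0 = 2*0 + 1 = 1.
  i=1: a_1=5, p_1 = 5*2 + 1 = 11, q_1 = 5*1 + 0 = 5.
  i=2: a_2=8, p_2 = 8*11 + 2 = 90, q_2 = 8*5 + 1 = 41.
  i=3: a_3=4, p_3 = 4*90 + 11 = 371, q_3 = 4*41 + 5 = 169.
  i=4: a_4=5, p_4 = 5*371 + 90 = 1945, q_4 = 5*169 + 41 = 886.

2/1, 11/5, 90/41, 371/169, 1945/886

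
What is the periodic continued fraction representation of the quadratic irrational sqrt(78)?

[8; (1, 4, 1, 16)]

Write x_i = (sqrt(78) + m_i)/d_i with (m_0, d_0) = (0, 1). a_0 = floor(sqrt(78)) = 8, since 8^2 = 64 <= 78 < 81 = 9^2.
Iterate m_{i+1} = d_i*a_i - m_i, d_{i+1} = (78 - m_{i+1}^2)/d_i, a_{i+1} = floor((a_0 + m_{i+1})/d_{i+1}):
  m_1 = 1*8 - 0 = 8, d_1 = (78 - 8^2)/1 = 14/1 = 14, a_1 = floor((8 + 8)/14) = 1.
  m_2 = 14*1 - 8 = 6, d_2 = (78 - 6^2)/14 = 42/14 = 3, a_2 = floor((8 + 6)/3) = 4.
  m_3 = 3*4 - 6 = 6, d_3 = (78 - 6^2)/3 = 42/3 = 14, a_3 = floor((8 + 6)/14) = 1.
  m_4 = 14*1 - 6 = 8, d_4 = (78 - 8^2)/14 = 14/14 = 1, a_4 = floor((8 + 8)/1) = 16.
  m_5 = 1*16 - 8 = 8, d_5 = (78 - 8^2)/1 = 14/1 = 14: (m_5, d_5) = (m_1, d_1) = (8, 14), so from here the quotients repeat a_1, ..., a_4; the period length is 4.
Hence the expansion of sqrt(78) is a_0 = 8 followed by the repeating block 1, 4, 1, 16 (period 4).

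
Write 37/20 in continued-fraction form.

[1; 1, 5, 1, 2]

Run the Euclidean algorithm on 37 and 20; the successive quotients are the partial quotients a_0, a_1, ... (each step inverts the fractional part left over by the previous one):
  37 = 1*20 + 17, so a_0 = 1.
  20 = 1*17 + 3, so a_1 = 1.
  17 = 5*3 + 2, so a_2 = 5.
  3 = 1*2 + 1, so a_3 = 1.
  2 = 2*1 + 0, so a_4 = 2.
The remainder reaches 0 after 5 divisions, so the expansion has 5 partial quotients, read off in order.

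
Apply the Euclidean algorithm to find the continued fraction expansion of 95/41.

[2; 3, 6, 2]

Run the Euclidean algorithm on 95 and 41; the successive quotients are the partial quotients a_0, a_1, ... (each step inverts the fractional part left over by the previous one):
  95 = 2*41 + 13, so a_0 = 2.
  41 = 3*13 + 2, so a_1 = 3.
  13 = 6*2 + 1, so a_2 = 6.
  2 = 2*1 + 0, so a_3 = 2.
The remainder reaches 0 after 4 divisions, so the expansion has 4 partial quotients, read off in order.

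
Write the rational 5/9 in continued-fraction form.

[0; 1, 1, 4]

Run the Euclidean algorithm on 5 and 9; the successive quotients are the partial quotients a_0, a_1, ... (each step inverts the fractional part left over by the previous one):
  5 = 0*9 + 5, so a_0 = 0.
  9 = 1*5 + 4, so a_1 = 1.
  5 = 1*4 + 1, so a_2 = 1.
  4 = 4*1 + 0, so a_3 = 4.
The remainder reaches 0 after 4 divisions, so the expansion has 4 partial quotients, read off in order.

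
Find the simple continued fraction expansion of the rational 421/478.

[0; 1, 7, 2, 1, 1, 2, 4]

Run the Euclidean algorithm on 421 and 478; the successive quotients are the partial quotients a_0, a_1, ... (each step inverts the fractional part left over by the previous one):
  421 = 0*478 + 421, so a_0 = 0.
  478 = 1*421 + 57, so a_1 = 1.
  421 = 7*57 + 22, so a_2 = 7.
  57 = 2*22 + 13, so a_3 = 2.
  22 = 1*13 + 9, so a_4 = 1.
  13 = 1*9 + 4, so a_5 = 1.
  9 = 2*4 + 1, so a_6 = 2.
  4 = 4*1 + 0, so a_7 = 4.
The remainder reaches 0 after 8 divisions, so the expansion has 8 partial quotients, read off in order.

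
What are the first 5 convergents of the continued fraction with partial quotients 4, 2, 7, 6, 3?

Using the convergent recurrence p_i = a_i*p_{i-1} + p_{i-2}, q_i = a_i*q_{i-1} + q_{i-2} with p_{-2}=0, p_{-1}=1, q_{-2}=1, q_{-1}=0:
  i=0: a_0=4, p_0 = 4*1 + 0 = 4, q_0 = 4*0 + 1 = 1.
  i=1: a_1=2, p_1 = 2*4 + 1 = 9, q_1 = 2*1 + 0 = 2.
  i=2: a_2=7, p_2 = 7*9 + 4 = 67, q_2 = 7*2 + 1 = 15.
  i=3: a_3=6, p_3 = 6*67 + 9 = 411, q_3 = 6*15 + 2 = 92.
  i=4: a_4=3, p_4 = 3*411 + 67 = 1300, q_4 = 3*92 + 15 = 291.

4/1, 9/2, 67/15, 411/92, 1300/291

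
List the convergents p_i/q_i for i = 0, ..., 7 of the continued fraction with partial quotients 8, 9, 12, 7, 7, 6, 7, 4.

Using the convergent recurrence p_i = a_i*p_{i-1} + p_{i-2}, q_i = a_i*q_{i-1} + q_{i-2} with p_{-2}=0, p_{-1}=1, q_{-2}=1, q_{-1}=0:
  i=0: a_0=8, p_0 = 8*1 + 0 = 8, q_0 = 8*0 + 1 = 1.
  i=1: a_1=9, p_1 = 9*8 + 1 = 73, q_1 = 9*1 + 0 = 9.
  i=2: a_2=12, p_2 = 12*73 + 8 = 884, q_2 = 12*9 + 1 = 109.
  i=3: a_3=7, p_3 = 7*884 + 73 = 6261, q_3 = 7*109 + 9 = 772.
  i=4: a_4=7, p_4 = 7*6261 + 884 = 44711, q_4 = 7*772 + 109 = 5513.
  i=5: a_5=6, p_5 = 6*44711 + 6261 = 274527, q_5 = 6*5513 + 772 = 33850.
  i=6: a_6=7, p_6 = 7*274527 + 44711 = 1966400, q_6 = 7*33850 + 5513 = 242463.
  i=7: a_7=4, p_7 = 4*1966400 + 274527 = 8140127, q_7 = 4*242463 + 33850 = 1003702.

8/1, 73/9, 884/109, 6261/772, 44711/5513, 274527/33850, 1966400/242463, 8140127/1003702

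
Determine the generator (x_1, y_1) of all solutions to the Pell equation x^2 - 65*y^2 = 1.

First expand sqrt(65) as a continued fraction. With x_i = (sqrt(65) + m_i)/d_i and (m_0, d_0) = (0, 1): a_0 = floor(sqrt(65)) = 8, since 8^2 = 64 <= 65 < 81 = 9^2.
Iterate m_{i+1} = d_i*a_i - m_i, d_{i+1} = (65 - m_{i+1}^2)/d_i, a_{i+1} = floor((a_0 + m_{i+1})/d_{i+1}):
  m_1 = 1*8 - 0 = 8, d_1 = (65 - 8^2)/1 = 1/1 = 1, a_1 = floor((8 + 8)/1) = 16.
  m_2 = 1*16 - 8 = 8, d_2 = (65 - 8^2)/1 = 1/1 = 1: (m_2, d_2) = (m_1, d_1) = (8, 1), so from here the quotient a_1 repeats; the period length is 1.
So sqrt(65) = [8; (16)] with period length k = 1.
k is odd, so (p_{k-1}, q_{k-1}) only solves x^2 - 65y^2 = -1 and the fundamental solution of x^2 - 65y^2 = 1 is (p_{2k-1}, q_{2k-1}) = (p_1, q_1); compute convergents through index 1, running through the period twice.
Convergents (p_i = a_i*p_{i-1} + p_{i-2}, q_i = a_i*q_{i-1} + q_{i-2} with p_{-2}=0, p_{-1}=1, q_{-2}=1, q_{-1}=0):
  i=0: a_0=8, p_0 = 8*1 + 0 = 8, q_0 = 8*0 + 1 = 1.
  i=1: a_1=16, p_1 = 16*8 + 1 = 129, q_1 = 16*1 + 0 = 16.
Indeed p_0^2 - 65*q_0^2 = 64 - 65 = -1, not +1.
Check: 129^2 - 65*16^2 = 16641 - 16640 = 1, so (x, y) = (129, 16) solves the equation, and by the theorem it is the least positive solution.

(x, y) = (129, 16)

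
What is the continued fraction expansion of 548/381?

Run the Euclidean algorithm on 548 and 381; the successive quotients are the partial quotients a_0, a_1, ... (each step inverts the fractional part left over by the previous one):
  548 = 1*381 + 167, so a_0 = 1.
  381 = 2*167 + 47, so a_1 = 2.
  167 = 3*47 + 26, so a_2 = 3.
  47 = 1*26 + 21, so a_3 = 1.
  26 = 1*21 + 5, so a_4 = 1.
  21 = 4*5 + 1, so a_5 = 4.
  5 = 5*1 + 0, so a_6 = 5.
The remainder reaches 0 after 7 divisions, so the expansion has 7 partial quotients, read off in order.

[1; 2, 3, 1, 1, 4, 5]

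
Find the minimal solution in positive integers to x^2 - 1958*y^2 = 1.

(x, y) = (177, 4)

First expand sqrt(1958) as a continued fraction. With x_i = (sqrt(1958) + m_i)/d_i and (m_0, d_0) = (0, 1): a_0 = floor(sqrt(1958)) = 44, since 44^2 = 1936 <= 1958 < 2025 = 45^2.
Iterate m_{i+1} = d_i*a_i - m_i, d_{i+1} = (1958 - m_{i+1}^2)/d_i, a_{i+1} = floor((a_0 + m_{i+1})/d_{i+1}):
  m_1 = 1*44 - 0 = 44, d_1 = (1958 - 44^2)/1 = 22/1 = 22, a_1 = floor((44 + 44)/22) = 4.
  m_2 = 22*4 - 44 = 44, d_2 = (1958 - 44^2)/22 = 22/22 = 1, a_2 = floor((44 + 44)/1) = 88.
  m_3 = 1*88 - 44 = 44, d_3 = (1958 - 44^2)/1 = 22/1 = 22: (m_3, d_3) = (m_1, d_1) = (44, 22), so from here the quotients repeat a_1, a_2; the period length is 2.
So sqrt(1958) = [44; (4, 88)] with period length k = 2.
k is even, so the fundamental solution of x^2 - 1958y^2 = 1 is (p_{k-1}, q_{k-1}) = (p_1, q_1); compute convergents through index 1.
Convergents (p_i = a_i*p_{i-1} + p_{i-2}, q_i = a_i*q_{i-1} + q_{i-2} with p_{-2}=0, p_{-1}=1, q_{-2}=1, q_{-1}=0):
  i=0: a_0=44, p_0 = 44*1 + 0 = 44, q_0 = 44*0 + 1 = 1.
  i=1: a_1=4, p_1 = 4*44 + 1 = 177, q_1 = 4*1 + 0 = 4.
Check: 177^2 - 1958*4^2 = 31329 - 31328 = 1, so (x, y) = (177, 4) solves the equation, and by the theorem it is the least positive solution.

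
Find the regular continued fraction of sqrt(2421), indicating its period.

Write x_i = (sqrt(2421) + m_i)/d_i with (m_0, d_0) = (0, 1). a_0 = floor(sqrt(2421)) = 49, since 49^2 = 2401 <= 2421 < 2500 = 50^2.
Iterate m_{i+1} = d_i*a_i - m_i, d_{i+1} = (2421 - m_{i+1}^2)/d_i, a_{i+1} = floor((a_0 + m_{i+1})/d_{i+1}):
  m_1 = 1*49 - 0 = 49, d_1 = (2421 - 49^2)/1 = 20/1 = 20, a_1 = floor((49 + 49)/20) = 4.
  m_2 = 20*4 - 49 = 31, d_2 = (2421 - 31^2)/20 = 1460/20 = 73, a_2 = floor((49 + 31)/73) = 1.
  m_3 = 73*1 - 31 = 42, d_3 = (2421 - 42^2)/73 = 657/73 = 9, a_3 = floor((49 + 42)/9) = 10.
  m_4 = 9*10 - 42 = 48, d_4 = (2421 - 48^2)/9 = 117/9 = 13, a_4 = floor((49 + 48)/13) = 7.
  m_5 = 13*7 - 48 = 43, d_5 = (2421 - 43^2)/13 = 572/13 = 44, a_5 = floor((49 + 43)/44) = 2.
  m_6 = 44*2 - 43 = 45, d_6 = (2421 - 45^2)/44 = 396/44 = 9, a_6 = floor((49 + 45)/9) = 10.
  m_7 = 9*10 - 45 = 45, d_7 = (2421 - 45^2)/9 = 396/9 = 44, a_7 = floor((49 + 45)/44) = 2.
  m_8 = 44*2 - 45 = 43, d_8 = (2421 - 43^2)/44 = 572/44 = 13, a_8 = floor((49 + 43)/13) = 7.
  m_9 = 13*7 - 43 = 48, d_9 = (2421 - 48^2)/13 = 117/13 = 9, a_9 = floor((49 + 48)/9) = 10.
  m_10 = 9*10 - 48 = 42, d_10 = (2421 - 42^2)/9 = 657/9 = 73, a_10 = floor((49 + 42)/73) = 1.
  m_11 = 73*1 - 42 = 31, d_11 = (2421 - 31^2)/73 = 1460/73 = 20, a_11 = floor((49 + 31)/20) = 4.
  m_12 = 20*4 - 31 = 49, d_12 = (2421 - 49^2)/20 = 20/20 = 1, a_12 = floor((49 + 49)/1) = 98.
  m_13 = 1*98 - 49 = 49, d_13 = (2421 - 49^2)/1 = 20/1 = 20: (m_13, d_13) = (m_1, d_1) = (49, 20), so from here the quotients repeat a_1, ..., a_12; the period length is 12.
Hence the expansion of sqrt(2421) is a_0 = 49 followed by the repeating block 4, 1, 10, 7, 2, 10, 2, 7, 10, 1, 4, 98 (period 12).

[49; (4, 1, 10, 7, 2, 10, 2, 7, 10, 1, 4, 98)]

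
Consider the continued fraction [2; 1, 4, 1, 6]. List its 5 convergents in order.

Using the convergent recurrence p_i = a_i*p_{i-1} + p_{i-2}, q_i = a_i*q_{i-1} + q_{i-2} with p_{-2}=0, p_{-1}=1, q_{-2}=1, q_{-1}=0:
  i=0: a_0=2, p_0 = 2*1 + 0 = 2, q_0 = 2*0 + 1 = 1.
  i=1: a_1=1, p_1 = 1*2 + 1 = 3, q_1 = 1*1 + 0 = 1.
  i=2: a_2=4, p_2 = 4*3 + 2 = 14, q_2 = 4*1 + 1 = 5.
  i=3: a_3=1, p_3 = 1*14 + 3 = 17, q_3 = 1*5 + 1 = 6.
  i=4: a_4=6, p_4 = 6*17 + 14 = 116, q_4 = 6*6 + 5 = 41.

2/1, 3/1, 14/5, 17/6, 116/41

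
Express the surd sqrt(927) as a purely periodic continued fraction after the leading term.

[30; (2, 4, 5, 3, 5, 4, 2, 60)]

Write x_i = (sqrt(927) + m_i)/d_i with (m_0, d_0) = (0, 1). a_0 = floor(sqrt(927)) = 30, since 30^2 = 900 <= 927 < 961 = 31^2.
Iterate m_{i+1} = d_i*a_i - m_i, d_{i+1} = (927 - m_{i+1}^2)/d_i, a_{i+1} = floor((a_0 + m_{i+1})/d_{i+1}):
  m_1 = 1*30 - 0 = 30, d_1 = (927 - 30^2)/1 = 27/1 = 27, a_1 = floor((30 + 30)/27) = 2.
  m_2 = 27*2 - 30 = 24, d_2 = (927 - 24^2)/27 = 351/27 = 13, a_2 = floor((30 + 24)/13) = 4.
  m_3 = 13*4 - 24 = 28, d_3 = (927 - 28^2)/13 = 143/13 = 11, a_3 = floor((30 + 28)/11) = 5.
  m_4 = 11*5 - 28 = 27, d_4 = (927 - 27^2)/11 = 198/11 = 18, a_4 = floor((30 + 27)/18) = 3.
  m_5 = 18*3 - 27 = 27, d_5 = (927 - 27^2)/18 = 198/18 = 11, a_5 = floor((30 + 27)/11) = 5.
  m_6 = 11*5 - 27 = 28, d_6 = (927 - 28^2)/11 = 143/11 = 13, a_6 = floor((30 + 28)/13) = 4.
  m_7 = 13*4 - 28 = 24, d_7 = (927 - 24^2)/13 = 351/13 = 27, a_7 = floor((30 + 24)/27) = 2.
  m_8 = 27*2 - 24 = 30, d_8 = (927 - 30^2)/27 = 27/27 = 1, a_8 = floor((30 + 30)/1) = 60.
  m_9 = 1*60 - 30 = 30, d_9 = (927 - 30^2)/1 = 27/1 = 27: (m_9, d_9) = (m_1, d_1) = (30, 27), so from here the quotients repeat a_1, ..., a_8; the period length is 8.
Hence the expansion of sqrt(927) is a_0 = 30 followed by the repeating block 2, 4, 5, 3, 5, 4, 2, 60 (period 8).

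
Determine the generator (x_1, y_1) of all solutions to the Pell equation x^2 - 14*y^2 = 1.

(x, y) = (15, 4)

First expand sqrt(14) as a continued fraction. With x_i = (sqrt(14) + m_i)/d_i and (m_0, d_0) = (0, 1): a_0 = floor(sqrt(14)) = 3, since 3^2 = 9 <= 14 < 16 = 4^2.
Iterate m_{i+1} = d_i*a_i - m_i, d_{i+1} = (14 - m_{i+1}^2)/d_i, a_{i+1} = floor((a_0 + m_{i+1})/d_{i+1}):
  m_1 = 1*3 - 0 = 3, d_1 = (14 - 3^2)/1 = 5/1 = 5, a_1 = floor((3 + 3)/5) = 1.
  m_2 = 5*1 - 3 = 2, d_2 = (14 - 2^2)/5 = 10/5 = 2, a_2 = floor((3 + 2)/2) = 2.
  m_3 = 2*2 - 2 = 2, d_3 = (14 - 2^2)/2 = 10/2 = 5, a_3 = floor((3 + 2)/5) = 1.
  m_4 = 5*1 - 2 = 3, d_4 = (14 - 3^2)/5 = 5/5 = 1, a_4 = floor((3 + 3)/1) = 6.
  m_5 = 1*6 - 3 = 3, d_5 = (14 - 3^2)/1 = 5/1 = 5: (m_5, d_5) = (m_1, d_1) = (3, 5), so from here the quotients repeat a_1, ..., a_4; the period length is 4.
So sqrt(14) = [3; (1, 2, 1, 6)] with period length k = 4.
k is even, so the fundamental solution of x^2 - 14y^2 = 1 is (p_{k-1}, q_{k-1}) = (p_3, q_3); compute convergents through index 3.
Convergents (p_i = a_i*p_{i-1} + p_{i-2}, q_i = a_i*q_{i-1} + q_{i-2} with p_{-2}=0, p_{-1}=1, q_{-2}=1, q_{-1}=0):
  i=0: a_0=3, p_0 = 3*1 + 0 = 3, q_0 = 3*0 + 1 = 1.
  i=1: a_1=1, p_1 = 1*3 + 1 = 4, q_1 = 1*1 + 0 = 1.
  i=2: a_2=2, p_2 = 2*4 + 3 = 11, q_2 = 2*1 + 1 = 3.
  i=3: a_3=1, p_3 = 1*11 + 4 = 15, q_3 = 1*3 + 1 = 4.
Check: 15^2 - 14*4^2 = 225 - 224 = 1, so (x, y) = (15, 4) solves the equation, and by the theorem it is the least positive solution.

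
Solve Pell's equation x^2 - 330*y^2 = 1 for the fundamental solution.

(x, y) = (109, 6)

First expand sqrt(330) as a continued fraction. With x_i = (sqrt(330) + m_i)/d_i and (m_0, d_0) = (0, 1): a_0 = floor(sqrt(330)) = 18, since 18^2 = 324 <= 330 < 361 = 19^2.
Iterate m_{i+1} = d_i*a_i - m_i, d_{i+1} = (330 - m_{i+1}^2)/d_i, a_{i+1} = floor((a_0 + m_{i+1})/d_{i+1}):
  m_1 = 1*18 - 0 = 18, d_1 = (330 - 18^2)/1 = 6/1 = 6, a_1 = floor((18 + 18)/6) = 6.
  m_2 = 6*6 - 18 = 18, d_2 = (330 - 18^2)/6 = 6/6 = 1, a_2 = floor((18 + 18)/1) = 36.
  m_3 = 1*36 - 18 = 18, d_3 = (330 - 18^2)/1 = 6/1 = 6: (m_3, d_3) = (m_1, d_1) = (18, 6), so from here the quotients repeat a_1, a_2; the period length is 2.
So sqrt(330) = [18; (6, 36)] with period length k = 2.
k is even, so the fundamental solution of x^2 - 330y^2 = 1 is (p_{k-1}, q_{k-1}) = (p_1, q_1); compute convergents through index 1.
Convergents (p_i = a_i*p_{i-1} + p_{i-2}, q_i = a_i*q_{i-1} + q_{i-2} with p_{-2}=0, p_{-1}=1, q_{-2}=1, q_{-1}=0):
  i=0: a_0=18, p_0 = 18*1 + 0 = 18, q_0 = 18*0 + 1 = 1.
  i=1: a_1=6, p_1 = 6*18 + 1 = 109, q_1 = 6*1 + 0 = 6.
Check: 109^2 - 330*6^2 = 11881 - 11880 = 1, so (x, y) = (109, 6) solves the equation, and by the theorem it is the least positive solution.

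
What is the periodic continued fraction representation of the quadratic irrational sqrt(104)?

[10; (5, 20)]

Write x_i = (sqrt(104) + m_i)/d_i with (m_0, d_0) = (0, 1). a_0 = floor(sqrt(104)) = 10, since 10^2 = 100 <= 104 < 121 = 11^2.
Iterate m_{i+1} = d_i*a_i - m_i, d_{i+1} = (104 - m_{i+1}^2)/d_i, a_{i+1} = floor((a_0 + m_{i+1})/d_{i+1}):
  m_1 = 1*10 - 0 = 10, d_1 = (104 - 10^2)/1 = 4/1 = 4, a_1 = floor((10 + 10)/4) = 5.
  m_2 = 4*5 - 10 = 10, d_2 = (104 - 10^2)/4 = 4/4 = 1, a_2 = floor((10 + 10)/1) = 20.
  m_3 = 1*20 - 10 = 10, d_3 = (104 - 10^2)/1 = 4/1 = 4: (m_3, d_3) = (m_1, d_1) = (10, 4), so from here the quotients repeat a_1, a_2; the period length is 2.
Hence the expansion of sqrt(104) is a_0 = 10 followed by the repeating block 5, 20 (period 2).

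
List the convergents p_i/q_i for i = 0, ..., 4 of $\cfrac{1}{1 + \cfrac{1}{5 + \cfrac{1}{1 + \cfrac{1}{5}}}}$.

0/1, 1/1, 5/6, 6/7, 35/41

Using the convergent recurrence p_i = a_i*p_{i-1} + p_{i-2}, q_i = a_i*q_{i-1} + q_{i-2} with p_{-2}=0, p_{-1}=1, q_{-2}=1, q_{-1}=0:
  i=0: a_0=0, p_0 = 0*1 + 0 = 0, q_0 = 0*0 + 1 = 1.
  i=1: a_1=1, p_1 = 1*0 + 1 = 1, q_1 = 1*1 + 0 = 1.
  i=2: a_2=5, p_2 = 5*1 + 0 = 5, q_2 = 5*1 + 1 = 6.
  i=3: a_3=1, p_3 = 1*5 + 1 = 6, q_3 = 1*6 + 1 = 7.
  i=4: a_4=5, p_4 = 5*6 + 5 = 35, q_4 = 5*7 + 6 = 41.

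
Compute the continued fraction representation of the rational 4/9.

Run the Euclidean algorithm on 4 and 9; the successive quotients are the partial quotients a_0, a_1, ... (each step inverts the fractional part left over by the previous one):
  4 = 0*9 + 4, so a_0 = 0.
  9 = 2*4 + 1, so a_1 = 2.
  4 = 4*1 + 0, so a_2 = 4.
The remainder reaches 0 after 3 divisions, so the expansion has 3 partial quotients, read off in order.

[0; 2, 4]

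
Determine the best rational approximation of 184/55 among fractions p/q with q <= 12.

Expand x = 184/55 as a continued fraction with the Euclidean algorithm:
  184 = 3*55 + 19, so a_0 = 3.
  55 = 2*19 + 17, so a_1 = 2.
  19 = 1*17 + 2, so a_2 = 1.
  17 = 8*2 + 1, so a_3 = 8.
  2 = 2*1 + 0, so a_4 = 2.
so x = [3; 2, 1, 8, 2].
Convergents (p_i = a_i*p_{i-1} + p_{i-2}, q_i = a_i*q_{i-1} + q_{i-2} with p_{-2}=0, p_{-1}=1, q_{-2}=1, q_{-1}=0), until the denominator exceeds 12:
  i=0: a_0=3, p_0 = 3*1 + 0 = 3, q_0 = 3*0 + 1 = 1.
  i=1: a_1=2, p_1 = 2*3 + 1 = 7, q_1 = 2*1 + 0 = 2.
  i=2: a_2=1, p_2 = 1*7 + 3 = 10, q_2 = 1*2 + 1 = 3.
  i=3: a_3=8, p_3 = 8*10 + 7 = 87, q_3 = 8*3 + 2 = 26.
q_3 = 26 > 12, so the last convergent with denominator <= 12 is p_2/q_2 = 10/3.
The closest fraction with denominator <= 12 is either p_2/q_2 or the intermediate fraction (k*p_2 + p_1)/(k*q_2 + q_1) with the largest k >= 1 whose denominator stays <= 12; these approach x as k grows, and every other convergent or intermediate fraction in range is farther away.
Largest k: floor((12 - q_1)/q_2) = floor((12 - 2)/3) = 3.
That gives (3*10 + 7)/(3*3 + 2) = 37/11.
Compare the errors: |x - 10/3| = |184*3 - 10*55|/(55*3) = 2/165, and |x - 37/11| = |184*11 - 37*55|/(55*11) = 11/605.
Cross-multiplying, 2*605 = 1210 < 1815 = 11*165, so 2/165 is smaller: the convergent 10/3 is closer to x than 37/11.

10/3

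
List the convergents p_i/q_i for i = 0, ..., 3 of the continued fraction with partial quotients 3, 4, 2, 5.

3/1, 13/4, 29/9, 158/49

Using the convergent recurrence p_i = a_i*p_{i-1} + p_{i-2}, q_i = a_i*q_{i-1} + q_{i-2} with p_{-2}=0, p_{-1}=1, q_{-2}=1, q_{-1}=0:
  i=0: a_0=3, p_0 = 3*1 + 0 = 3, q_0 = 3*0 + 1 = 1.
  i=1: a_1=4, p_1 = 4*3 + 1 = 13, q_1 = 4*1 + 0 = 4.
  i=2: a_2=2, p_2 = 2*13 + 3 = 29, q_2 = 2*4 + 1 = 9.
  i=3: a_3=5, p_3 = 5*29 + 13 = 158, q_3 = 5*9 + 4 = 49.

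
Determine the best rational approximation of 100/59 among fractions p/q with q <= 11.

Expand x = 100/59 as a continued fraction with the Euclidean algorithm:
  100 = 1*59 + 41, so a_0 = 1.
  59 = 1*41 + 18, so a_1 = 1.
  41 = 2*18 + 5, so a_2 = 2.
  18 = 3*5 + 3, so a_3 = 3.
  5 = 1*3 + 2, so a_4 = 1.
  3 = 1*2 + 1, so a_5 = 1.
  2 = 2*1 + 0, so a_6 = 2.
so x = [1; 1, 2, 3, 1, 1, 2].
Convergents (p_i = a_i*p_{i-1} + p_{i-2}, q_i = a_i*q_{i-1} + q_{i-2} with p_{-2}=0, p_{-1}=1, q_{-2}=1, q_{-1}=0), until the denominator exceeds 11:
  i=0: a_0=1, p_0 = 1*1 + 0 = 1, q_0 = 1*0 + 1 = 1.
  i=1: a_1=1, p_1 = 1*1 + 1 = 2, q_1 = 1*1 + 0 = 1.
  i=2: a_2=2, p_2 = 2*2 + 1 = 5, q_2 = 2*1 + 1 = 3.
  i=3: a_3=3, p_3 = 3*5 + 2 = 17, q_3 = 3*3 + 1 = 10.
  i=4: a_4=1, p_4 = 1*17 + 5 = 22, q_4 = 1*10 + 3 = 13.
q_4 = 13 > 11, so the last convergent with denominator <= 11 is p_3/q_3 = 17/10.
The closest fraction with denominator <= 11 is either p_3/q_3 or the intermediate fraction (k*p_3 + p_2)/(k*q_3 + q_2) with the largest k >= 1 whose denominator stays <= 11; these approach x as k grows, and every other convergent or intermediate fraction in range is farther away.
Largest k: floor((11 - q_2)/q_3) = floor((11 - 3)/10) = 0.
Since k = 0, no intermediate fraction beyond p_3/q_3 has denominator <= 11, so the convergent 17/10 is the closest (its error is |100*10 - 17*59|/(59*10) = 3/590).

17/10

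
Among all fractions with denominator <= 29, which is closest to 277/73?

110/29

Expand x = 277/73 as a continued fraction with the Euclidean algorithm:
  277 = 3*73 + 58, so a_0 = 3.
  73 = 1*58 + 15, so a_1 = 1.
  58 = 3*15 + 13, so a_2 = 3.
  15 = 1*13 + 2, so a_3 = 1.
  13 = 6*2 + 1, so a_4 = 6.
  2 = 2*1 + 0, so a_5 = 2.
so x = [3; 1, 3, 1, 6, 2].
Convergents (p_i = a_i*p_{i-1} + p_{i-2}, q_i = a_i*q_{i-1} + q_{i-2} with p_{-2}=0, p_{-1}=1, q_{-2}=1, q_{-1}=0), until the denominator exceeds 29:
  i=0: a_0=3, p_0 = 3*1 + 0 = 3, q_0 = 3*0 + 1 = 1.
  i=1: a_1=1, p_1 = 1*3 + 1 = 4, q_1 = 1*1 + 0 = 1.
  i=2: a_2=3, p_2 = 3*4 + 3 = 15, q_2 = 3*1 + 1 = 4.
  i=3: a_3=1, p_3 = 1*15 + 4 = 19, q_3 = 1*4 + 1 = 5.
  i=4: a_4=6, p_4 = 6*19 + 15 = 129, q_4 = 6*5 + 4 = 34.
q_4 = 34 > 29, so the last convergent with denominator <= 29 is p_3/q_3 = 19/5.
The closest fraction with denominator <= 29 is either p_3/q_3 or the intermediate fraction (k*p_3 + p_2)/(k*q_3 + q_2) with the largest k >= 1 whose denominator stays <= 29; these approach x as k grows, and every other convergent or intermediate fraction in range is farther away.
Largest k: floor((29 - q_2)/q_3) = floor((29 - 4)/5) = 5.
That gives (5*19 + 15)/(5*5 + 4) = 110/29.
Compare the errors: |x - 19/5| = |277*5 - 19*73|/(73*5) = 2/365, and |x - 110/29| = |277*29 - 110*73|/(73*29) = 3/2117.
Cross-multiplying, 3*365 = 1095 < 4234 = 2*2117, so 3/2117 is smaller: the intermediate fraction 110/29 is closer to x than 19/5.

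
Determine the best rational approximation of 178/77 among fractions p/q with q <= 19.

Expand x = 178/77 as a continued fraction with the Euclidean algorithm:
  178 = 2*77 + 24, so a_0 = 2.
  77 = 3*24 + 5, so a_1 = 3.
  24 = 4*5 + 4, so a_2 = 4.
  5 = 1*4 + 1, so a_3 = 1.
  4 = 4*1 + 0, so a_4 = 4.
so x = [2; 3, 4, 1, 4].
Convergents (p_i = a_i*p_{i-1} + p_{i-2}, q_i = a_i*q_{i-1} + q_{i-2} with p_{-2}=0, p_{-1}=1, q_{-2}=1, q_{-1}=0), until the denominator exceeds 19:
  i=0: a_0=2, p_0 = 2*1 + 0 = 2, q_0 = 2*0 + 1 = 1.
  i=1: a_1=3, p_1 = 3*2 + 1 = 7, q_1 = 3*1 + 0 = 3.
  i=2: a_2=4, p_2 = 4*7 + 2 = 30, q_2 = 4*3 + 1 = 13.
  i=3: a_3=1, p_3 = 1*30 + 7 = 37, q_3 = 1*13 + 3 = 16.
  i=4: a_4=4, p_4 = 4*37 + 30 = 178, q_4 = 4*16 + 13 = 77.
q_4 = 77 > 19, so the last convergent with denominator <= 19 is p_3/q_3 = 37/16.
The closest fraction with denominator <= 19 is either p_3/q_3 or the intermediate fraction (k*p_3 + p_2)/(k*q_3 + q_2) with the largest k >= 1 whose denominator stays <= 19; these approach x as k grows, and every other convergent or intermediate fraction in range is farther away.
Largest k: floor((19 - q_2)/q_3) = floor((19 - 13)/16) = 0.
Since k = 0, no intermediate fraction beyond p_3/q_3 has denominator <= 19, so the convergent 37/16 is the closest (its error is |178*16 - 37*77|/(77*16) = 1/1232).

37/16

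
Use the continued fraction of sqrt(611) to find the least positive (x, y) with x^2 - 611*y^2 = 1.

First expand sqrt(611) as a continued fraction. With x_i = (sqrt(611) + m_i)/d_i and (m_0, d_0) = (0, 1): a_0 = floor(sqrt(611)) = 24, since 24^2 = 576 <= 611 < 625 = 25^2.
Iterate m_{i+1} = d_i*a_i - m_i, d_{i+1} = (611 - m_{i+1}^2)/d_i, a_{i+1} = floor((a_0 + m_{i+1})/d_{i+1}):
  m_1 = 1*24 - 0 = 24, d_1 = (611 - 24^2)/1 = 35/1 = 35, a_1 = floor((24 + 24)/35) = 1.
  m_2 = 35*1 - 24 = 11, d_2 = (611 - 11^2)/35 = 490/35 = 14, a_2 = floor((24 + 11)/14) = 2.
  m_3 = 14*2 - 11 = 17, d_3 = (611 - 17^2)/14 = 322/14 = 23, a_3 = floor((24 + 17)/23) = 1.
  m_4 = 23*1 - 17 = 6, d_4 = (611 - 6^2)/23 = 575/23 = 25, a_4 = floor((24 + 6)/25) = 1.
  m_5 = 25*1 - 6 = 19, d_5 = (611 - 19^2)/25 = 250/25 = 10, a_5 = floor((24 + 19)/10) = 4.
  m_6 = 10*4 - 19 = 21, d_6 = (611 - 21^2)/10 = 170/10 = 17, a_6 = floor((24 + 21)/17) = 2.
  m_7 = 17*2 - 21 = 13, d_7 = (611 - 13^2)/17 = 442/17 = 26, a_7 = floor((24 + 13)/26) = 1.
  m_8 = 26*1 - 13 = 13, d_8 = (611 - 13^2)/26 = 442/26 = 17, a_8 = floor((24 + 13)/17) = 2.
  m_9 = 17*2 - 13 = 21, d_9 = (611 - 21^2)/17 = 170/17 = 10, a_9 = floor((24 + 21)/10) = 4.
  m_10 = 10*4 - 21 = 19, d_10 = (611 - 19^2)/10 = 250/10 = 25, a_10 = floor((24 + 19)/25) = 1.
  m_11 = 25*1 - 19 = 6, d_11 = (611 - 6^2)/25 = 575/25 = 23, a_11 = floor((24 + 6)/23) = 1.
  m_12 = 23*1 - 6 = 17, d_12 = (611 - 17^2)/23 = 322/23 = 14, a_12 = floor((24 + 17)/14) = 2.
  m_13 = 14*2 - 17 = 11, d_13 = (611 - 11^2)/14 = 490/14 = 35, a_13 = floor((24 + 11)/35) = 1.
  m_14 = 35*1 - 11 = 24, d_14 = (611 - 24^2)/35 = 35/35 = 1, a_14 = floor((24 + 24)/1) = 48.
  m_15 = 1*48 - 24 = 24, d_15 = (611 - 24^2)/1 = 35/1 = 35: (m_15, d_15) = (m_1, d_1) = (24, 35), so from here the quotients repeat a_1, ..., a_14; the period length is 14.
So sqrt(611) = [24; (1, 2, 1, 1, 4, 2, 1, 2, 4, 1, 1, 2, 1, 48)] with period length k = 14.
k is even, so the fundamental solution of x^2 - 611y^2 = 1 is (p_{k-1}, q_{k-1}) = (p_13, q_13); compute convergents through index 13.
Convergents (p_i = a_i*p_{i-1} + p_{i-2}, q_i = a_i*q_{i-1} + q_{i-2} with p_{-2}=0, p_{-1}=1, q_{-2}=1, q_{-1}=0):
  i=0: a_0=24, p_0 = 24*1 + 0 = 24, q_0 = 24*0 + 1 = 1.
  i=1: a_1=1, p_1 = 1*24 + 1 = 25, q_1 = 1*1 + 0 = 1.
  i=2: a_2=2, p_2 = 2*25 + 24 = 74, q_2 = 2*1 + 1 = 3.
  i=3: a_3=1, p_3 = 1*74 + 25 = 99, q_3 = 1*3 + 1 = 4.
  i=4: a_4=1, p_4 = 1*99 + 74 = 173, q_4 = 1*4 + 3 = 7.
  i=5: a_5=4, p_5 = 4*173 + 99 = 791, q_5 = 4*7 + 4 = 32.
  i=6: a_6=2, p_6 = 2*791 + 173 = 1755, q_6 = 2*32 + 7 = 71.
  i=7: a_7=1, p_7 = 1*1755 + 791 = 2546, q_7 = 1*71 + 32 = 103.
  i=8: a_8=2, p_8 = 2*2546 + 1755 = 6847, q_8 = 2*103 + 71 = 277.
  i=9: a_9=4, p_9 = 4*6847 + 2546 = 29934, q_9 = 4*277 + 103 = 1211.
  i=10: a_10=1, p_10 = 1*29934 + 6847 = 36781, q_10 = 1*1211 + 277 = 1488.
  i=11: a_11=1, p_11 = 1*36781 + 29934 = 66715, q_11 = 1*1488 + 1211 = 2699.
  i=12: a_12=2, p_12 = 2*66715 + 36781 = 170211, q_12 = 2*2699 + 1488 = 6886.
  i=13: a_13=1, p_13 = 1*170211 + 66715 = 236926, q_13 = 1*6886 + 2699 = 9585.
Check: 236926^2 - 611*9585^2 = 56133929476 - 56133929475 = 1, so (x, y) = (236926, 9585) solves the equation, and by the theorem it is the least positive solution.

(x, y) = (236926, 9585)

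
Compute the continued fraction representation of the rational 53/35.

Run the Euclidean algorithm on 53 and 35; the successive quotients are the partial quotients a_0, a_1, ... (each step inverts the fractional part left over by the previous one):
  53 = 1*35 + 18, so a_0 = 1.
  35 = 1*18 + 17, so a_1 = 1.
  18 = 1*17 + 1, so a_2 = 1.
  17 = 17*1 + 0, so a_3 = 17.
The remainder reaches 0 after 4 divisions, so the expansion has 4 partial quotients, read off in order.

[1; 1, 1, 17]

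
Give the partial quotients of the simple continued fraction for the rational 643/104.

[6; 5, 2, 9]

Run the Euclidean algorithm on 643 and 104; the successive quotients are the partial quotients a_0, a_1, ... (each step inverts the fractional part left over by the previous one):
  643 = 6*104 + 19, so a_0 = 6.
  104 = 5*19 + 9, so a_1 = 5.
  19 = 2*9 + 1, so a_2 = 2.
  9 = 9*1 + 0, so a_3 = 9.
The remainder reaches 0 after 4 divisions, so the expansion has 4 partial quotients, read off in order.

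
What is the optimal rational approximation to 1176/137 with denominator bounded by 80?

Expand x = 1176/137 as a continued fraction with the Euclidean algorithm:
  1176 = 8*137 + 80, so a_0 = 8.
  137 = 1*80 + 57, so a_1 = 1.
  80 = 1*57 + 23, so a_2 = 1.
  57 = 2*23 + 11, so a_3 = 2.
  23 = 2*11 + 1, so a_4 = 2.
  11 = 11*1 + 0, so a_5 = 11.
so x = [8; 1, 1, 2, 2, 11].
Convergents (p_i = a_i*p_{i-1} + p_{i-2}, q_i = a_i*q_{i-1} + q_{i-2} with p_{-2}=0, p_{-1}=1, q_{-2}=1, q_{-1}=0), until the denominator exceeds 80:
  i=0: a_0=8, p_0 = 8*1 + 0 = 8, q_0 = 8*0 + 1 = 1.
  i=1: a_1=1, p_1 = 1*8 + 1 = 9, q_1 = 1*1 + 0 = 1.
  i=2: a_2=1, p_2 = 1*9 + 8 = 17, q_2 = 1*1 + 1 = 2.
  i=3: a_3=2, p_3 = 2*17 + 9 = 43, q_3 = 2*2 + 1 = 5.
  i=4: a_4=2, p_4 = 2*43 + 17 = 103, q_4 = 2*5 + 2 = 12.
  i=5: a_5=11, p_5 = 11*103 + 43 = 1176, q_5 = 11*12 + 5 = 137.
q_5 = 137 > 80, so the last convergent with denominator <= 80 is p_4/q_4 = 103/12.
The closest fraction with denominator <= 80 is either p_4/q_4 or the intermediate fraction (k*p_4 + p_3)/(k*q_4 + q_3) with the largest k >= 1 whose denominator stays <= 80; these approach x as k grows, and every other convergent or intermediate fraction in range is farther away.
Largest k: floor((80 - q_3)/q_4) = floor((80 - 5)/12) = 6.
That gives (6*103 + 43)/(6*12 + 5) = 661/77.
Compare the errors: |x - 103/12| = |1176*12 - 103*137|/(137*12) = 1/1644, and |x - 661/77| = |1176*77 - 661*137|/(137*77) = 5/10549.
Cross-multiplying, 5*1644 = 8220 < 10549 = 1*10549, so 5/10549 is smaller: the intermediate fraction 661/77 is closer to x than 103/12.

661/77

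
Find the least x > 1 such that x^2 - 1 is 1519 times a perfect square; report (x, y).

(x, y) = (1520, 39)

First expand sqrt(1519) as a continued fraction. With x_i = (sqrt(1519) + m_i)/d_i and (m_0, d_0) = (0, 1): a_0 = floor(sqrt(1519)) = 38, since 38^2 = 1444 <= 1519 < 1521 = 39^2.
Iterate m_{i+1} = d_i*a_i - m_i, d_{i+1} = (1519 - m_{i+1}^2)/d_i, a_{i+1} = floor((a_0 + m_{i+1})/d_{i+1}):
  m_1 = 1*38 - 0 = 38, d_1 = (1519 - 38^2)/1 = 75/1 = 75, a_1 = floor((38 + 38)/75) = 1.
  m_2 = 75*1 - 38 = 37, d_2 = (1519 - 37^2)/75 = 150/75 = 2, a_2 = floor((38 + 37)/2) = 37.
  m_3 = 2*37 - 37 = 37, d_3 = (1519 - 37^2)/2 = 150/2 = 75, a_3 = floor((38 + 37)/75) = 1.
  m_4 = 75*1 - 37 = 38, d_4 = (1519 - 38^2)/75 = 75/75 = 1, a_4 = floor((38 + 38)/1) = 76.
  m_5 = 1*76 - 38 = 38, d_5 = (1519 - 38^2)/1 = 75/1 = 75: (m_5, d_5) = (m_1, d_1) = (38, 75), so from here the quotients repeat a_1, ..., a_4; the period length is 4.
So sqrt(1519) = [38; (1, 37, 1, 76)] with period length k = 4.
k is even, so the fundamental solution of x^2 - 1519y^2 = 1 is (p_{k-1}, q_{k-1}) = (p_3, q_3); compute convergents through index 3.
Convergents (p_i = a_i*p_{i-1} + p_{i-2}, q_i = a_i*q_{i-1} + q_{i-2} with p_{-2}=0, p_{-1}=1, q_{-2}=1, q_{-1}=0):
  i=0: a_0=38, p_0 = 38*1 + 0 = 38, q_0 = 38*0 + 1 = 1.
  i=1: a_1=1, p_1 = 1*38 + 1 = 39, q_1 = 1*1 + 0 = 1.
  i=2: a_2=37, p_2 = 37*39 + 38 = 1481, q_2 = 37*1 + 1 = 38.
  i=3: a_3=1, p_3 = 1*1481 + 39 = 1520, q_3 = 1*38 + 1 = 39.
Check: 1520^2 - 1519*39^2 = 2310400 - 2310399 = 1, so (x, y) = (1520, 39) solves the equation, and by the theorem it is the least positive solution.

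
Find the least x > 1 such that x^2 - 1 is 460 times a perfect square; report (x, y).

(x, y) = (2535751, 118230)

First expand sqrt(460) as a continued fraction. With x_i = (sqrt(460) + m_i)/d_i and (m_0, d_0) = (0, 1): a_0 = floor(sqrt(460)) = 21, since 21^2 = 441 <= 460 < 484 = 22^2.
Iterate m_{i+1} = d_i*a_i - m_i, d_{i+1} = (460 - m_{i+1}^2)/d_i, a_{i+1} = floor((a_0 + m_{i+1})/d_{i+1}):
  m_1 = 1*21 - 0 = 21, d_1 = (460 - 21^2)/1 = 19/1 = 19, a_1 = floor((21 + 21)/19) = 2.
  m_2 = 19*2 - 21 = 17, d_2 = (460 - 17^2)/19 = 171/19 = 9, a_2 = floor((21 + 17)/9) = 4.
  m_3 = 9*4 - 17 = 19, d_3 = (460 - 19^2)/9 = 99/9 = 11, a_3 = floor((21 + 19)/11) = 3.
  m_4 = 11*3 - 19 = 14, d_4 = (460 - 14^2)/11 = 264/11 = 24, a_4 = floor((21 + 14)/24) = 1.
  m_5 = 24*1 - 14 = 10, d_5 = (460 - 10^2)/24 = 360/24 = 15, a_5 = floor((21 + 10)/15) = 2.
  m_6 = 15*2 - 10 = 20, d_6 = (460 - 20^2)/15 = 60/15 = 4, a_6 = floor((21 + 20)/4) = 10.
  m_7 = 4*10 - 20 = 20, d_7 = (460 - 20^2)/4 = 60/4 = 15, a_7 = floor((21 + 20)/15) = 2.
  m_8 = 15*2 - 20 = 10, d_8 = (460 - 10^2)/15 = 360/15 = 24, a_8 = floor((21 + 10)/24) = 1.
  m_9 = 24*1 - 10 = 14, d_9 = (460 - 14^2)/24 = 264/24 = 11, a_9 = floor((21 + 14)/11) = 3.
  m_10 = 11*3 - 14 = 19, d_10 = (460 - 19^2)/11 = 99/11 = 9, a_10 = floor((21 + 19)/9) = 4.
  m_11 = 9*4 - 19 = 17, d_11 = (460 - 17^2)/9 = 171/9 = 19, a_11 = floor((21 + 17)/19) = 2.
  m_12 = 19*2 - 17 = 21, d_12 = (460 - 21^2)/19 = 19/19 = 1, a_12 = floor((21 + 21)/1) = 42.
  m_13 = 1*42 - 21 = 21, d_13 = (460 - 21^2)/1 = 19/1 = 19: (m_13, d_13) = (m_1, d_1) = (21, 19), so from here the quotients repeat a_1, ..., a_12; the period length is 12.
So sqrt(460) = [21; (2, 4, 3, 1, 2, 10, 2, 1, 3, 4, 2, 42)] with period length k = 12.
k is even, so the fundamental solution of x^2 - 460y^2 = 1 is (p_{k-1}, q_{k-1}) = (p_11, q_11); compute convergents through index 11.
Convergents (p_i = a_i*p_{i-1} + p_{i-2}, q_i = a_i*q_{i-1} + q_{i-2} with p_{-2}=0, p_{-1}=1, q_{-2}=1, q_{-1}=0):
  i=0: a_0=21, p_0 = 21*1 + 0 = 21, q_0 = 21*0 + 1 = 1.
  i=1: a_1=2, p_1 = 2*21 + 1 = 43, q_1 = 2*1 + 0 = 2.
  i=2: a_2=4, p_2 = 4*43 + 21 = 193, q_2 = 4*2 + 1 = 9.
  i=3: a_3=3, p_3 = 3*193 + 43 = 622, q_3 = 3*9 + 2 = 29.
  i=4: a_4=1, p_4 = 1*622 + 193 = 815, q_4 = 1*29 + 9 = 38.
  i=5: a_5=2, p_5 = 2*815 + 622 = 2252, q_5 = 2*38 + 29 = 105.
  i=6: a_6=10, p_6 = 10*2252 + 815 = 23335, q_6 = 10*105 + 38 = 1088.
  i=7: a_7=2, p_7 = 2*23335 + 2252 = 48922, q_7 = 2*1088 + 105 = 2281.
  i=8: a_8=1, p_8 = 1*48922 + 23335 = 72257, q_8 = 1*2281 + 1088 = 3369.
  i=9: a_9=3, p_9 = 3*72257 + 48922 = 265693, q_9 = 3*3369 + 2281 = 12388.
  i=10: a_10=4, p_10 = 4*265693 + 72257 = 1135029, q_10 = 4*12388 + 3369 = 52921.
  i=11: a_11=2, p_11 = 2*1135029 + 265693 = 2535751, q_11 = 2*52921 + 12388 = 118230.
Check: 2535751^2 - 460*118230^2 = 6430033134001 - 6430033134000 = 1, so (x, y) = (2535751, 118230) solves the equation, and by the theorem it is the least positive solution.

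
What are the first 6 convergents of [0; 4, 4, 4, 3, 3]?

0/1, 1/4, 4/17, 17/72, 55/233, 182/771

Using the convergent recurrence p_i = a_i*p_{i-1} + p_{i-2}, q_i = a_i*q_{i-1} + q_{i-2} with p_{-2}=0, p_{-1}=1, q_{-2}=1, q_{-1}=0:
  i=0: a_0=0, p_0 = 0*1 + 0 = 0, q_0 = 0*0 + 1 = 1.
  i=1: a_1=4, p_1 = 4*0 + 1 = 1, q_1 = 4*1 + 0 = 4.
  i=2: a_2=4, p_2 = 4*1 + 0 = 4, q_2 = 4*4 + 1 = 17.
  i=3: a_3=4, p_3 = 4*4 + 1 = 17, q_3 = 4*17 + 4 = 72.
  i=4: a_4=3, p_4 = 3*17 + 4 = 55, q_4 = 3*72 + 17 = 233.
  i=5: a_5=3, p_5 = 3*55 + 17 = 182, q_5 = 3*233 + 72 = 771.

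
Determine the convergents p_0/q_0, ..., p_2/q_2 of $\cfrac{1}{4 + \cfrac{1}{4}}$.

0/1, 1/4, 4/17

Using the convergent recurrence p_i = a_i*p_{i-1} + p_{i-2}, q_i = a_i*q_{i-1} + q_{i-2} with p_{-2}=0, p_{-1}=1, q_{-2}=1, q_{-1}=0:
  i=0: a_0=0, p_0 = 0*1 + 0 = 0, q_0 = 0*0 + 1 = 1.
  i=1: a_1=4, p_1 = 4*0 + 1 = 1, q_1 = 4*1 + 0 = 4.
  i=2: a_2=4, p_2 = 4*1 + 0 = 4, q_2 = 4*4 + 1 = 17.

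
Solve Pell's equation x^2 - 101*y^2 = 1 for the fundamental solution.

(x, y) = (201, 20)

First expand sqrt(101) as a continued fraction. With x_i = (sqrt(101) + m_i)/d_i and (m_0, d_0) = (0, 1): a_0 = floor(sqrt(101)) = 10, since 10^2 = 100 <= 101 < 121 = 11^2.
Iterate m_{i+1} = d_i*a_i - m_i, d_{i+1} = (101 - m_{i+1}^2)/d_i, a_{i+1} = floor((a_0 + m_{i+1})/d_{i+1}):
  m_1 = 1*10 - 0 = 10, d_1 = (101 - 10^2)/1 = 1/1 = 1, a_1 = floor((10 + 10)/1) = 20.
  m_2 = 1*20 - 10 = 10, d_2 = (101 - 10^2)/1 = 1/1 = 1: (m_2, d_2) = (m_1, d_1) = (10, 1), so from here the quotient a_1 repeats; the period length is 1.
So sqrt(101) = [10; (20)] with period length k = 1.
k is odd, so (p_{k-1}, q_{k-1}) only solves x^2 - 101y^2 = -1 and the fundamental solution of x^2 - 101y^2 = 1 is (p_{2k-1}, q_{2k-1}) = (p_1, q_1); compute convergents through index 1, running through the period twice.
Convergents (p_i = a_i*p_{i-1} + p_{i-2}, q_i = a_i*q_{i-1} + q_{i-2} with p_{-2}=0, p_{-1}=1, q_{-2}=1, q_{-1}=0):
  i=0: a_0=10, p_0 = 10*1 + 0 = 10, q_0 = 10*0 + 1 = 1.
  i=1: a_1=20, p_1 = 20*10 + 1 = 201, q_1 = 20*1 + 0 = 20.
Indeed p_0^2 - 101*q_0^2 = 100 - 101 = -1, not +1.
Check: 201^2 - 101*20^2 = 40401 - 40400 = 1, so (x, y) = (201, 20) solves the equation, and by the theorem it is the least positive solution.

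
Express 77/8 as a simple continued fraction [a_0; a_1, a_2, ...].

Run the Euclidean algorithm on 77 and 8; the successive quotients are the partial quotients a_0, a_1, ... (each step inverts the fractional part left over by the previous one):
  77 = 9*8 + 5, so a_0 = 9.
  8 = 1*5 + 3, so a_1 = 1.
  5 = 1*3 + 2, so a_2 = 1.
  3 = 1*2 + 1, so a_3 = 1.
  2 = 2*1 + 0, so a_4 = 2.
The remainder reaches 0 after 5 divisions, so the expansion has 5 partial quotients, read off in order.

[9; 1, 1, 1, 2]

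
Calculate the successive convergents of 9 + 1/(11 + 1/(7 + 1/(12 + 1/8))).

9/1, 100/11, 709/78, 8608/947, 69573/7654

Using the convergent recurrence p_i = a_i*p_{i-1} + p_{i-2}, q_i = a_i*q_{i-1} + q_{i-2} with p_{-2}=0, p_{-1}=1, q_{-2}=1, q_{-1}=0:
  i=0: a_0=9, p_0 = 9*1 + 0 = 9, q_0 = 9*0 + 1 = 1.
  i=1: a_1=11, p_1 = 11*9 + 1 = 100, q_1 = 11*1 + 0 = 11.
  i=2: a_2=7, p_2 = 7*100 + 9 = 709, q_2 = 7*11 + 1 = 78.
  i=3: a_3=12, p_3 = 12*709 + 100 = 8608, q_3 = 12*78 + 11 = 947.
  i=4: a_4=8, p_4 = 8*8608 + 709 = 69573, q_4 = 8*947 + 78 = 7654.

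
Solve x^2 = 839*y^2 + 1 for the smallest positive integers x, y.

First expand sqrt(839) as a continued fraction. With x_i = (sqrt(839) + m_i)/d_i and (m_0, d_0) = (0, 1): a_0 = floor(sqrt(839)) = 28, since 28^2 = 784 <= 839 < 841 = 29^2.
Iterate m_{i+1} = d_i*a_i - m_i, d_{i+1} = (839 - m_{i+1}^2)/d_i, a_{i+1} = floor((a_0 + m_{i+1})/d_{i+1}):
  m_1 = 1*28 - 0 = 28, d_1 = (839 - 28^2)/1 = 55/1 = 55, a_1 = floor((28 + 28)/55) = 1.
  m_2 = 55*1 - 28 = 27, d_2 = (839 - 27^2)/55 = 110/55 = 2, a_2 = floor((28 + 27)/2) = 27.
  m_3 = 2*27 - 27 = 27, d_3 = (839 - 27^2)/2 = 110/2 = 55, a_3 = floor((28 + 27)/55) = 1.
  m_4 = 55*1 - 27 = 28, d_4 = (839 - 28^2)/55 = 55/55 = 1, a_4 = floor((28 + 28)/1) = 56.
  m_5 = 1*56 - 28 = 28, d_5 = (839 - 28^2)/1 = 55/1 = 55: (m_5, d_5) = (m_1, d_1) = (28, 55), so from here the quotients repeat a_1, ..., a_4; the period length is 4.
So sqrt(839) = [28; (1, 27, 1, 56)] with period length k = 4.
k is even, so the fundamental solution of x^2 - 839y^2 = 1 is (p_{k-1}, q_{k-1}) = (p_3, q_3); compute convergents through index 3.
Convergents (p_i = a_i*p_{i-1} + p_{i-2}, q_i = a_i*q_{i-1} + q_{i-2} with p_{-2}=0, p_{-1}=1, q_{-2}=1, q_{-1}=0):
  i=0: a_0=28, p_0 = 28*1 + 0 = 28, q_0 = 28*0 + 1 = 1.
  i=1: a_1=1, p_1 = 1*28 + 1 = 29, q_1 = 1*1 + 0 = 1.
  i=2: a_2=27, p_2 = 27*29 + 28 = 811, q_2 = 27*1 + 1 = 28.
  i=3: a_3=1, p_3 = 1*811 + 29 = 840, q_3 = 1*28 + 1 = 29.
Check: 840^2 - 839*29^2 = 705600 - 705599 = 1, so (x, y) = (840, 29) solves the equation, and by the theorem it is the least positive solution.

(x, y) = (840, 29)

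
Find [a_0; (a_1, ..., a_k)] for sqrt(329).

[18; (7, 4, 2, 1, 1, 4, 1, 1, 2, 4, 7, 36)]

Write x_i = (sqrt(329) + m_i)/d_i with (m_0, d_0) = (0, 1). a_0 = floor(sqrt(329)) = 18, since 18^2 = 324 <= 329 < 361 = 19^2.
Iterate m_{i+1} = d_i*a_i - m_i, d_{i+1} = (329 - m_{i+1}^2)/d_i, a_{i+1} = floor((a_0 + m_{i+1})/d_{i+1}):
  m_1 = 1*18 - 0 = 18, d_1 = (329 - 18^2)/1 = 5/1 = 5, a_1 = floor((18 + 18)/5) = 7.
  m_2 = 5*7 - 18 = 17, d_2 = (329 - 17^2)/5 = 40/5 = 8, a_2 = floor((18 + 17)/8) = 4.
  m_3 = 8*4 - 17 = 15, d_3 = (329 - 15^2)/8 = 104/8 = 13, a_3 = floor((18 + 15)/13) = 2.
  m_4 = 13*2 - 15 = 11, d_4 = (329 - 11^2)/13 = 208/13 = 16, a_4 = floor((18 + 11)/16) = 1.
  m_5 = 16*1 - 11 = 5, d_5 = (329 - 5^2)/16 = 304/16 = 19, a_5 = floor((18 + 5)/19) = 1.
  m_6 = 19*1 - 5 = 14, d_6 = (329 - 14^2)/19 = 133/19 = 7, a_6 = floor((18 + 14)/7) = 4.
  m_7 = 7*4 - 14 = 14, d_7 = (329 - 14^2)/7 = 133/7 = 19, a_7 = floor((18 + 14)/19) = 1.
  m_8 = 19*1 - 14 = 5, d_8 = (329 - 5^2)/19 = 304/19 = 16, a_8 = floor((18 + 5)/16) = 1.
  m_9 = 16*1 - 5 = 11, d_9 = (329 - 11^2)/16 = 208/16 = 13, a_9 = floor((18 + 11)/13) = 2.
  m_10 = 13*2 - 11 = 15, d_10 = (329 - 15^2)/13 = 104/13 = 8, a_10 = floor((18 + 15)/8) = 4.
  m_11 = 8*4 - 15 = 17, d_11 = (329 - 17^2)/8 = 40/8 = 5, a_11 = floor((18 + 17)/5) = 7.
  m_12 = 5*7 - 17 = 18, d_12 = (329 - 18^2)/5 = 5/5 = 1, a_12 = floor((18 + 18)/1) = 36.
  m_13 = 1*36 - 18 = 18, d_13 = (329 - 18^2)/1 = 5/1 = 5: (m_13, d_13) = (m_1, d_1) = (18, 5), so from here the quotients repeat a_1, ..., a_12; the period length is 12.
Hence the expansion of sqrt(329) is a_0 = 18 followed by the repeating block 7, 4, 2, 1, 1, 4, 1, 1, 2, 4, 7, 36 (period 12).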